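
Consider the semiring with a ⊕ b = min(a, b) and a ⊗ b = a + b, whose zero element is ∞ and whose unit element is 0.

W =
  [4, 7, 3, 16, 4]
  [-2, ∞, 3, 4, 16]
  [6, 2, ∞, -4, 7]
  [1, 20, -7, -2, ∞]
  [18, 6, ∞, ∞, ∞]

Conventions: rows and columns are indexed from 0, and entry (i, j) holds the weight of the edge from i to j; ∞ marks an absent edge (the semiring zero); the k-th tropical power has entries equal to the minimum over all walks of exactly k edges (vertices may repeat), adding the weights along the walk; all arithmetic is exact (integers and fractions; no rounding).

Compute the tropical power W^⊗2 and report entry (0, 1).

W^⊗2:
  [5, 5, 7, -1, 8]
  [2, 5, -3, -1, 2]
  [-3, 13, -11, -6, 10]
  [-1, -5, -9, -11, 0]
  [4, 25, 9, 10, 22]
Key observation: the optimum is the walk 0->2->1, with weight 3 + 2 = 5.
Optimal value attained by: walk 0->2->1.
Answer: (W^⊗2)[0][1] = 5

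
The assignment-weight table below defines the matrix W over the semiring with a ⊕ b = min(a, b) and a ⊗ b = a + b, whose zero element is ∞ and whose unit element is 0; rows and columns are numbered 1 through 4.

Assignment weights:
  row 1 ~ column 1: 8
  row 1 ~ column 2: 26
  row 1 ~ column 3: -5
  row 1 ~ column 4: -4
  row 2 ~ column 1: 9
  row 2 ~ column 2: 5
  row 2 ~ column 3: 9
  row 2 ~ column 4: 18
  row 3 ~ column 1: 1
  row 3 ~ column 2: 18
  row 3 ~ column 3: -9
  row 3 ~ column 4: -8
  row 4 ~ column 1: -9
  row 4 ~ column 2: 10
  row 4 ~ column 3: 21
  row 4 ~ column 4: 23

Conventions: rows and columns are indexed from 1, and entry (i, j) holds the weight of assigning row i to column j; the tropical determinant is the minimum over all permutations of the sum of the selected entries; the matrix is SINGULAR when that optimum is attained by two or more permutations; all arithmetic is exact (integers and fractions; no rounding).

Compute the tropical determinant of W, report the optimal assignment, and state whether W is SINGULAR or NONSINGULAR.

σ = (1, 2, 3, 4): 8 + 5 + (-9) + 23 = 27
σ = (1, 2, 4, 3): 8 + 5 + (-8) + 21 = 26
σ = (1, 3, 2, 4): 8 + 9 + 18 + 23 = 58
σ = (1, 3, 4, 2): 8 + 9 + (-8) + 10 = 19
σ = (1, 4, 2, 3): 8 + 18 + 18 + 21 = 65
σ = (1, 4, 3, 2): 8 + 18 + (-9) + 10 = 27
σ = (2, 1, 3, 4): 26 + 9 + (-9) + 23 = 49
σ = (2, 1, 4, 3): 26 + 9 + (-8) + 21 = 48
σ = (2, 3, 1, 4): 26 + 9 + 1 + 23 = 59
σ = (2, 3, 4, 1): 26 + 9 + (-8) + (-9) = 18
σ = (2, 4, 1, 3): 26 + 18 + 1 + 21 = 66
σ = (2, 4, 3, 1): 26 + 18 + (-9) + (-9) = 26
σ = (3, 1, 2, 4): (-5) + 9 + 18 + 23 = 45
σ = (3, 1, 4, 2): (-5) + 9 + (-8) + 10 = 6
σ = (3, 2, 1, 4): (-5) + 5 + 1 + 23 = 24
σ = (3, 2, 4, 1): (-5) + 5 + (-8) + (-9) = -17
σ = (3, 4, 1, 2): (-5) + 18 + 1 + 10 = 24
σ = (3, 4, 2, 1): (-5) + 18 + 18 + (-9) = 22
σ = (4, 1, 2, 3): (-4) + 9 + 18 + 21 = 44
σ = (4, 1, 3, 2): (-4) + 9 + (-9) + 10 = 6
σ = (4, 2, 1, 3): (-4) + 5 + 1 + 21 = 23
σ = (4, 2, 3, 1): (-4) + 5 + (-9) + (-9) = -17
σ = (4, 3, 1, 2): (-4) + 9 + 1 + 10 = 16
σ = (4, 3, 2, 1): (-4) + 9 + 18 + (-9) = 14
Optimal value attained by: σ = (3, 2, 4, 1).
Answer: det⊕(W) = -17; verdict: SINGULAR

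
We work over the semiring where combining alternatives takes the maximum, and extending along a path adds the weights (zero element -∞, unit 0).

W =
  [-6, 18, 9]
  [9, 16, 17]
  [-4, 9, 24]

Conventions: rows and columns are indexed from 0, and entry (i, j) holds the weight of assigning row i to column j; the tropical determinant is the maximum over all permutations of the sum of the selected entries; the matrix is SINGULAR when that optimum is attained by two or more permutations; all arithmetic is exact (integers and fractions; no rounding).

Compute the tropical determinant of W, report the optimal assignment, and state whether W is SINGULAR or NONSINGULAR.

σ = (0, 1, 2): (-6) + 16 + 24 = 34
σ = (0, 2, 1): (-6) + 17 + 9 = 20
σ = (1, 0, 2): 18 + 9 + 24 = 51
σ = (1, 2, 0): 18 + 17 + (-4) = 31
σ = (2, 0, 1): 9 + 9 + 9 = 27
σ = (2, 1, 0): 9 + 16 + (-4) = 21
Optimal value attained by: σ = (1, 0, 2).
Answer: det⊕(W) = 51; verdict: NONSINGULAR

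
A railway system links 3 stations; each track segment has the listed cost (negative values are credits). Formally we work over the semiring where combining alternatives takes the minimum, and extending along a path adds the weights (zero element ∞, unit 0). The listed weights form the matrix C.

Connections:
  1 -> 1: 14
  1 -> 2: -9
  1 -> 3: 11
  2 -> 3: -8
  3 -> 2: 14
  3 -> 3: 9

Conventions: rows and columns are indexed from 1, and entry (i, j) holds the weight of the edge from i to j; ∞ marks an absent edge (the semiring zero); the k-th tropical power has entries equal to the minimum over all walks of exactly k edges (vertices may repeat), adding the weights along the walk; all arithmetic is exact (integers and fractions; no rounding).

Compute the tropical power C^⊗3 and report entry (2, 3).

C^⊗2:
  [28, 5, -17]
  [∞, 6, 1]
  [∞, 23, 6]
C^⊗3:
  [42, -3, -8]
  [∞, 15, -2]
  [∞, 20, 15]
Key observation: the optimum is the walk 2->3->2->3, with weight (-8) + 14 + (-8) = -2.
Optimal value attained by: walk 2->3->2->3.
Answer: (C^⊗3)[2][3] = -2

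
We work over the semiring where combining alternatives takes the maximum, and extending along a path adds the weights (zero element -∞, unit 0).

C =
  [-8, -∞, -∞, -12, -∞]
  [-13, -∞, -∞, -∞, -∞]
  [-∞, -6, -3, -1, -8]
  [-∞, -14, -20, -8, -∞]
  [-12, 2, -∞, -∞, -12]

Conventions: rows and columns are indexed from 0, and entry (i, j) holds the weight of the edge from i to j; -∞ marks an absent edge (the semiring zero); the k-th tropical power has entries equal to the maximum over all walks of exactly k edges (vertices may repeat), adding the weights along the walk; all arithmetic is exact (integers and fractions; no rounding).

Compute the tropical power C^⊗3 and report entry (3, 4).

C^⊗2:
  [-16, -26, -32, -20, -∞]
  [-21, -∞, -∞, -25, -∞]
  [-19, -6, -6, -4, -11]
  [-27, -22, -23, -16, -28]
  [-11, -10, -∞, -24, -24]
C^⊗3:
  [-24, -34, -35, -28, -40]
  [-29, -39, -45, -33, -∞]
  [-19, -9, -9, -7, -14]
  [-35, -26, -26, -24, -31]
  [-19, -22, -44, -23, -36]
Key observation: the optimum is the walk 3->2->2->4, with weight (-20) + (-3) + (-8) = -31.
Optimal value attained by: walk 3->2->2->4.
Answer: (C^⊗3)[3][4] = -31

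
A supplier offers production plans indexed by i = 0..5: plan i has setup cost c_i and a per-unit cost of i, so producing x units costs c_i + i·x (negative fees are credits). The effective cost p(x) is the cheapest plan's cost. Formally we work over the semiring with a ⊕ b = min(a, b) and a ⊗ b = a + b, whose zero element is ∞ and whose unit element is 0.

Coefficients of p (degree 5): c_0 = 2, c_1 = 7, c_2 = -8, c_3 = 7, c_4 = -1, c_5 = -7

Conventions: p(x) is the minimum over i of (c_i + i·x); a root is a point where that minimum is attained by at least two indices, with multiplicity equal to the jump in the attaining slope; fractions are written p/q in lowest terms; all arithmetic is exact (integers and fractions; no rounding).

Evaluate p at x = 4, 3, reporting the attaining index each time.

p(4) = min(2+0·4=2, 7+1·4=11, -8+2·4=0, 7+3·4=19, -1+4·4=15, -7+5·4=13) = 0 (attained by i=2)
p(3) = min(2+0·3=2, 7+1·3=10, -8+2·3=-2, 7+3·3=16, -1+4·3=11, -7+5·3=8) = -2 (attained by i=2)
Answer: p(4) = 0; p(3) = -2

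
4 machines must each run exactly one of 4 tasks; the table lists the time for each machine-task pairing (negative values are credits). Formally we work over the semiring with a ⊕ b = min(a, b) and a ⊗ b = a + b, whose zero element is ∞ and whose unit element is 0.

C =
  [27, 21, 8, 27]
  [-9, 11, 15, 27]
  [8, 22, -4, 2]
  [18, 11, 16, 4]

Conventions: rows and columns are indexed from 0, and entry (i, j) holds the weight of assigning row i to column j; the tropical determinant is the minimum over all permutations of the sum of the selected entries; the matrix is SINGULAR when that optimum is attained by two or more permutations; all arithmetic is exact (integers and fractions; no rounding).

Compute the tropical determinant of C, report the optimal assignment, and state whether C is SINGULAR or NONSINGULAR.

σ = (0, 1, 2, 3): 27 + 11 + (-4) + 4 = 38
σ = (0, 1, 3, 2): 27 + 11 + 2 + 16 = 56
σ = (0, 2, 1, 3): 27 + 15 + 22 + 4 = 68
σ = (0, 2, 3, 1): 27 + 15 + 2 + 11 = 55
σ = (0, 3, 1, 2): 27 + 27 + 22 + 16 = 92
σ = (0, 3, 2, 1): 27 + 27 + (-4) + 11 = 61
σ = (1, 0, 2, 3): 21 + (-9) + (-4) + 4 = 12
σ = (1, 0, 3, 2): 21 + (-9) + 2 + 16 = 30
σ = (1, 2, 0, 3): 21 + 15 + 8 + 4 = 48
σ = (1, 2, 3, 0): 21 + 15 + 2 + 18 = 56
σ = (1, 3, 0, 2): 21 + 27 + 8 + 16 = 72
σ = (1, 3, 2, 0): 21 + 27 + (-4) + 18 = 62
σ = (2, 0, 1, 3): 8 + (-9) + 22 + 4 = 25
σ = (2, 0, 3, 1): 8 + (-9) + 2 + 11 = 12
σ = (2, 1, 0, 3): 8 + 11 + 8 + 4 = 31
σ = (2, 1, 3, 0): 8 + 11 + 2 + 18 = 39
σ = (2, 3, 0, 1): 8 + 27 + 8 + 11 = 54
σ = (2, 3, 1, 0): 8 + 27 + 22 + 18 = 75
σ = (3, 0, 1, 2): 27 + (-9) + 22 + 16 = 56
σ = (3, 0, 2, 1): 27 + (-9) + (-4) + 11 = 25
σ = (3, 1, 0, 2): 27 + 11 + 8 + 16 = 62
σ = (3, 1, 2, 0): 27 + 11 + (-4) + 18 = 52
σ = (3, 2, 0, 1): 27 + 15 + 8 + 11 = 61
σ = (3, 2, 1, 0): 27 + 15 + 22 + 18 = 82
Optimal value attained by: σ = (1, 0, 2, 3).
Answer: det⊕(C) = 12; verdict: SINGULAR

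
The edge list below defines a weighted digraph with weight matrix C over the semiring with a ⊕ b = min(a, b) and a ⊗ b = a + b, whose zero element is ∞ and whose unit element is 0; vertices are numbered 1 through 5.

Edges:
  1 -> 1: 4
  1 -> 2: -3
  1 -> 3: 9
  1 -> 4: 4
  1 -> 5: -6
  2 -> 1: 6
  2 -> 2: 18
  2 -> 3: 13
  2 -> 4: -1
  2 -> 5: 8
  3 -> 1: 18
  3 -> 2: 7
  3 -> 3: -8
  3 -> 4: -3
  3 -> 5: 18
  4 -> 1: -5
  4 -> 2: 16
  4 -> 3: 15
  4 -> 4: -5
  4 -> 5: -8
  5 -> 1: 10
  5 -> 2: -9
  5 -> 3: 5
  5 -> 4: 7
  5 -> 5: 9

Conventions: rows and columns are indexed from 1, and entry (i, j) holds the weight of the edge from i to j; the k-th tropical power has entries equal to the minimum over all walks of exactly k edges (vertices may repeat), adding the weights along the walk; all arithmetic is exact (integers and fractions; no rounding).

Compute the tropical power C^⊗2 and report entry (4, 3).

C^⊗2:
  [-1, -15, -1, -4, -4]
  [-6, -1, 5, -6, -9]
  [-8, -1, -16, -11, -11]
  [-10, -17, -3, -10, -13]
  [-3, 0, -3, -10, -1]
Key observation: the optimum is the walk 4->5->3, with weight (-8) + 5 = -3.
Optimal value attained by: walk 4->5->3.
Answer: (C^⊗2)[4][3] = -3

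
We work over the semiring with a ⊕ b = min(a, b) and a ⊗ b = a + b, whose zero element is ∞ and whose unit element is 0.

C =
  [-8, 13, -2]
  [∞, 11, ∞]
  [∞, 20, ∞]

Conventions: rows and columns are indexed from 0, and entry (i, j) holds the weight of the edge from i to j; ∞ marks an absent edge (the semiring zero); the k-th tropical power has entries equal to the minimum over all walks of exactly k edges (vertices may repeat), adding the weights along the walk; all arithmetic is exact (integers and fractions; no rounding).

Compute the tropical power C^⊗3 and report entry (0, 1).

C^⊗2:
  [-16, 5, -10]
  [∞, 22, ∞]
  [∞, 31, ∞]
C^⊗3:
  [-24, -3, -18]
  [∞, 33, ∞]
  [∞, 42, ∞]
Key observation: the optimum is the walk 0->0->0->1, with weight (-8) + (-8) + 13 = -3.
Optimal value attained by: walk 0->0->0->1.
Answer: (C^⊗3)[0][1] = -3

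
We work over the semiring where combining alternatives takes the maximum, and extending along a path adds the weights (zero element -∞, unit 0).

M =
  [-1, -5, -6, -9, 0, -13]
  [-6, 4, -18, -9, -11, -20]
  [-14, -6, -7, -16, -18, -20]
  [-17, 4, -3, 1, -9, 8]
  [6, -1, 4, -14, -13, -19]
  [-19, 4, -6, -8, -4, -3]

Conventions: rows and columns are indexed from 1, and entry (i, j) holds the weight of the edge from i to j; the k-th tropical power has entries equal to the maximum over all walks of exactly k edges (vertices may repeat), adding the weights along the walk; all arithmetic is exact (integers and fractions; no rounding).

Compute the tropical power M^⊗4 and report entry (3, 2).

M^⊗2:
  [6, -1, 4, -8, -1, -1]
  [-2, 8, -7, -5, -6, -1]
  [-12, -2, -14, -15, -14, -8]
  [-2, 12, 2, 2, 4, 9]
  [5, 3, 0, -3, 6, -6]
  [2, 8, 0, -5, -7, 0]
M^⊗3:
  [5, 3, 3, -3, 6, 0]
  [2, 12, -2, -1, -2, 3]
  [-8, 2, -10, -11, -12, -7]
  [10, 16, 8, 3, 5, 10]
  [12, 7, 10, -2, 5, 5]
  [2, 12, -3, -1, 2, 3]
M^⊗4:
  [12, 7, 10, -2, 5, 5]
  [6, 16, 2, 3, 2, 7]
  [-4, 6, -8, -7, -8, -3]
  [11, 20, 9, 7, 10, 11]
  [11, 11, 9, 3, 12, 6]
  [8, 16, 6, 3, 2, 7]
Key observation: the optimum is the walk 3->2->2->2->2, with weight (-6) + 4 + 4 + 4 = 6.
Optimal value attained by: walk 3->2->2->2->2.
Answer: (M^⊗4)[3][2] = 6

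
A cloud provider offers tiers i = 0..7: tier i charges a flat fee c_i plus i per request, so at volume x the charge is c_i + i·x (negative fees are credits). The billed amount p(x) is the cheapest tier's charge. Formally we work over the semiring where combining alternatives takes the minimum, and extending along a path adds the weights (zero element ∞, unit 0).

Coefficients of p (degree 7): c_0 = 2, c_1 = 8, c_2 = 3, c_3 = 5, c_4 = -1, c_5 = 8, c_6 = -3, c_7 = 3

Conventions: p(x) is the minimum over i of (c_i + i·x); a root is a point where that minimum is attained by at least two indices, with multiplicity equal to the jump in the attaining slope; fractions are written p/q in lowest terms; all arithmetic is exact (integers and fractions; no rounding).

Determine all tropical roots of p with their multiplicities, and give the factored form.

hull edge (i=0, c=2) to (i=6, c=-3): slope -5/6, span 6
hull edge (i=6, c=-3) to (i=7, c=3): slope 6, span 1
Factored form: p(x) = 3 ⊗ (x ⊕ (-6)) ⊗ (x ⊕ 5/6) ⊗ (x ⊕ 5/6) ⊗ (x ⊕ 5/6) ⊗ (x ⊕ 5/6) ⊗ (x ⊕ 5/6) ⊗ (x ⊕ 5/6)
Answer: roots = -6 (mult 1), 5/6 (mult 6)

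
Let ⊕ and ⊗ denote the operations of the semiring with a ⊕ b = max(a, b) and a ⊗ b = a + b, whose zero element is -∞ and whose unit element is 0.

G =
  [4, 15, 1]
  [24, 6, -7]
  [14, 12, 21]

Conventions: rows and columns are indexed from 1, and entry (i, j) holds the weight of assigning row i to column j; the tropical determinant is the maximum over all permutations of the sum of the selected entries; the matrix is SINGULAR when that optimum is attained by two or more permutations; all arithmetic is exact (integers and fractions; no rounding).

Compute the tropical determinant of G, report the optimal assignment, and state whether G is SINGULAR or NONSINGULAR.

σ = (1, 2, 3): 4 + 6 + 21 = 31
σ = (1, 3, 2): 4 + (-7) + 12 = 9
σ = (2, 1, 3): 15 + 24 + 21 = 60
σ = (2, 3, 1): 15 + (-7) + 14 = 22
σ = (3, 1, 2): 1 + 24 + 12 = 37
σ = (3, 2, 1): 1 + 6 + 14 = 21
Optimal value attained by: σ = (2, 1, 3).
Answer: det⊕(G) = 60; verdict: NONSINGULAR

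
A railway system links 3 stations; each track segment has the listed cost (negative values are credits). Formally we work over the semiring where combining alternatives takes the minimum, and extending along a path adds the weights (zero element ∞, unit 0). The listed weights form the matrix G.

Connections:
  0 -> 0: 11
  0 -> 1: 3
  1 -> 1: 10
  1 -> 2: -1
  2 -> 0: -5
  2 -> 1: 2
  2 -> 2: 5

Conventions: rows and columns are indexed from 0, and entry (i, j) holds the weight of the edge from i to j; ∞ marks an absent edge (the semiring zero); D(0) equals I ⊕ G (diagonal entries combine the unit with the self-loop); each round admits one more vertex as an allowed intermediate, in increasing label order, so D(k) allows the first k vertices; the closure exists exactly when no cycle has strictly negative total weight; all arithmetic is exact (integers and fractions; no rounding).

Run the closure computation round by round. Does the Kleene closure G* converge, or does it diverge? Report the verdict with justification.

D(0):
  [0, 3, ∞]
  [∞, 0, -1]
  [-5, 2, 0]
D(1):
  [0, 3, ∞]
  [∞, 0, -1]
  [-5, -2, 0]
Detection: at round 2, diagonal entry (2, 2) turns strictly negative.
Key observation: the cycle 2->0->1->2 has total weight (-5) + 3 + (-1), which is strictly negative.
Answer: DIVERGES — negative cycle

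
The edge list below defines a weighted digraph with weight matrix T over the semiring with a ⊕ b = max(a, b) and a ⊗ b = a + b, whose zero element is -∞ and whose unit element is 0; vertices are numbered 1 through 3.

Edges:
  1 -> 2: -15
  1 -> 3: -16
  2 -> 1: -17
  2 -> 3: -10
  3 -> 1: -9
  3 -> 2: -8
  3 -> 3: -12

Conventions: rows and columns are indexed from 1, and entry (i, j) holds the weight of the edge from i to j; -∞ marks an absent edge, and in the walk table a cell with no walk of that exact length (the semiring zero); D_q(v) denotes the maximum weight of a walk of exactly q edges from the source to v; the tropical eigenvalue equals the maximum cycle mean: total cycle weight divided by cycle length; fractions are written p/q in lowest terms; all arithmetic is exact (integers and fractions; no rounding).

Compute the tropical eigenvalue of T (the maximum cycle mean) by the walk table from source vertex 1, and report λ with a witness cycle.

q=0: [0, -∞, -∞]
q=1: [-∞, -15, -16]
q=2: [-25, -24, -25]
q=3: [-34, -33, -34]
Optimal cycle mean attained by: cycle 2->3->2, total (-10) + (-8), length 2.
Answer: λ = -9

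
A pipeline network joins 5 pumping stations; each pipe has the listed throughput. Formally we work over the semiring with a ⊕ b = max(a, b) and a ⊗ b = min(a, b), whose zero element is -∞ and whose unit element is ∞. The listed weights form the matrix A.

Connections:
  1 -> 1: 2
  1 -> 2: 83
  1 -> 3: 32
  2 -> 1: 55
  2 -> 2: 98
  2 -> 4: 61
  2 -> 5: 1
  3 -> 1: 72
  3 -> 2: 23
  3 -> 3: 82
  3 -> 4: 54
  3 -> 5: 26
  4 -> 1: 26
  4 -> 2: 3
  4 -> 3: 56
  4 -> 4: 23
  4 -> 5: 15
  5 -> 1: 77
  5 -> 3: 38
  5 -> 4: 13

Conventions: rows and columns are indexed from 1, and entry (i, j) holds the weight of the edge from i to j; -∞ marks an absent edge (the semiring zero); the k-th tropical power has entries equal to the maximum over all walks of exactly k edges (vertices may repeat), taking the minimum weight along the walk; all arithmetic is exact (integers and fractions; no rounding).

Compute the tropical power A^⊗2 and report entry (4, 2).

A^⊗2:
  [55, 83, 32, 61, 26]
  [55, 98, 56, 61, 15]
  [72, 72, 82, 54, 26]
  [56, 26, 56, 54, 26]
  [38, 77, 38, 38, 26]
Key observation: the optimum is the walk 4->1->2, with weight 26 min 83 = 26.
Optimal value attained by: walk 4->1->2.
Answer: (A^⊗2)[4][2] = 26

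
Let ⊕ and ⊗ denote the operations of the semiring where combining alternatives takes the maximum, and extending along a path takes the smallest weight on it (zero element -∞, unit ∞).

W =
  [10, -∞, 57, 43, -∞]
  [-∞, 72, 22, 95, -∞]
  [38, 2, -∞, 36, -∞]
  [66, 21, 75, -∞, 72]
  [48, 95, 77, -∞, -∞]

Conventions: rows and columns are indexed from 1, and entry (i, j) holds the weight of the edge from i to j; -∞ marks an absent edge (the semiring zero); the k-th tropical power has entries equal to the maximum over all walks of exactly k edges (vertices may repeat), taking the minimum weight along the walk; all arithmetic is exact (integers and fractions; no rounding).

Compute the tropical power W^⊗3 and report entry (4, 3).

W^⊗2:
  [43, 21, 43, 36, 43]
  [66, 72, 75, 72, 72]
  [36, 21, 38, 38, 36]
  [48, 72, 72, 43, -∞]
  [38, 72, 48, 95, -∞]
W^⊗3:
  [43, 43, 43, 43, 36]
  [66, 72, 72, 72, 72]
  [38, 36, 38, 36, 38]
  [43, 72, 48, 72, 43]
  [66, 72, 75, 72, 72]
Key observation: the optimum is the walk 4->5->1->3, with weight 72 min 48 min 57 = 48.
Optimal value attained by: walk 4->5->1->3.
Answer: (W^⊗3)[4][3] = 48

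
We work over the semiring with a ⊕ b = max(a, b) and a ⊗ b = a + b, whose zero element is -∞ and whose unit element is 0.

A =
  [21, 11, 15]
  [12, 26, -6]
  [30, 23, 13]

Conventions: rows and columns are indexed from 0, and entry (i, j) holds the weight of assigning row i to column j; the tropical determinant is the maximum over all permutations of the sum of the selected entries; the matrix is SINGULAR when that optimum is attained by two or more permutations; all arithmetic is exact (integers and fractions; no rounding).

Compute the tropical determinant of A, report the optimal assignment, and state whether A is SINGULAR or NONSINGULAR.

σ = (0, 1, 2): 21 + 26 + 13 = 60
σ = (0, 2, 1): 21 + (-6) + 23 = 38
σ = (1, 0, 2): 11 + 12 + 13 = 36
σ = (1, 2, 0): 11 + (-6) + 30 = 35
σ = (2, 0, 1): 15 + 12 + 23 = 50
σ = (2, 1, 0): 15 + 26 + 30 = 71
Optimal value attained by: σ = (2, 1, 0).
Answer: det⊕(A) = 71; verdict: NONSINGULAR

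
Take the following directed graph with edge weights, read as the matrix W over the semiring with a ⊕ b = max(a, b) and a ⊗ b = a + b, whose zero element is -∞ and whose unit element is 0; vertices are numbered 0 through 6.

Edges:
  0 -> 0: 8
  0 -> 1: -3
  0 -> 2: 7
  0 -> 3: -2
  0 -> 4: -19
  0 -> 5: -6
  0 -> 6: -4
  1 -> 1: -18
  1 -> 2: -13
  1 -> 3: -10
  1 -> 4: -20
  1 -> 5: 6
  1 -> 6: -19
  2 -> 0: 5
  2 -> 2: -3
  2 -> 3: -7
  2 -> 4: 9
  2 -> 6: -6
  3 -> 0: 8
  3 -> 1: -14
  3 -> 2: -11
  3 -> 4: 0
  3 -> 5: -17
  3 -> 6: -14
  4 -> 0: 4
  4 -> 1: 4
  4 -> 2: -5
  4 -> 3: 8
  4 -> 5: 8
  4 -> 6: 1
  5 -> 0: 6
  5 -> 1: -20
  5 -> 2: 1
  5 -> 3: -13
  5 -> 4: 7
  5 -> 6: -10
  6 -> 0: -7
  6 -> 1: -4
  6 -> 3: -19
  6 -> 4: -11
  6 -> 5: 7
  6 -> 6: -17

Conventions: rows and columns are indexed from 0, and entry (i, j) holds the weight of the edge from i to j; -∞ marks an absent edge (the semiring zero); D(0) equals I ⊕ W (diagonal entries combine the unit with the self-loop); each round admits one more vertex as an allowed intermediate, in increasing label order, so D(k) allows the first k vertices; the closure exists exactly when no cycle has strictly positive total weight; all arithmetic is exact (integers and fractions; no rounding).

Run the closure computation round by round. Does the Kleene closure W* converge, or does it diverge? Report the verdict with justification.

Detection: at round 0, diagonal entry (0, 0) turns strictly positive.
Key observation: the cycle 0->0 has total weight 8, which is strictly positive.
Answer: DIVERGES — positive cycle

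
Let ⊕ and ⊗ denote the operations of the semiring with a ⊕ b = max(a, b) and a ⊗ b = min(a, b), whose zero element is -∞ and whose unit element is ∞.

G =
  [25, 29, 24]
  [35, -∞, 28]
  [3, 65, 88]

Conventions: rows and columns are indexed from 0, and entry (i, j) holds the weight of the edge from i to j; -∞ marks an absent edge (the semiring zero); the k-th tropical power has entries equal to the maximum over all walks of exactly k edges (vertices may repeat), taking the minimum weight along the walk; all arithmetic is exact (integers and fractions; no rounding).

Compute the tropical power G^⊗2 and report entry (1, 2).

G^⊗2:
  [29, 25, 28]
  [25, 29, 28]
  [35, 65, 88]
Key observation: the optimum is the walk 1->2->2, with weight 28 min 88 = 28.
Optimal value attained by: walk 1->2->2.
Answer: (G^⊗2)[1][2] = 28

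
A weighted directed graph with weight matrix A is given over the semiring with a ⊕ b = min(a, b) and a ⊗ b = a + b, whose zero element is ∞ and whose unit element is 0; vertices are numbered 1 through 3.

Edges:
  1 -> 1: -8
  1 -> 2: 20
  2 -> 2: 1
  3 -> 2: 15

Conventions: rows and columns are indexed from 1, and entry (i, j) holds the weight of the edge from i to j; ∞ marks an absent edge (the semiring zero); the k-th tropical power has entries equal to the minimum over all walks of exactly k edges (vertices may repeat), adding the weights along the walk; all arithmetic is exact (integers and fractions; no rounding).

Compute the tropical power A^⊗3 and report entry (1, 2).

A^⊗2:
  [-16, 12, ∞]
  [∞, 2, ∞]
  [∞, 16, ∞]
A^⊗3:
  [-24, 4, ∞]
  [∞, 3, ∞]
  [∞, 17, ∞]
Key observation: the optimum is the walk 1->1->1->2, with weight (-8) + (-8) + 20 = 4.
Optimal value attained by: walk 1->1->1->2.
Answer: (A^⊗3)[1][2] = 4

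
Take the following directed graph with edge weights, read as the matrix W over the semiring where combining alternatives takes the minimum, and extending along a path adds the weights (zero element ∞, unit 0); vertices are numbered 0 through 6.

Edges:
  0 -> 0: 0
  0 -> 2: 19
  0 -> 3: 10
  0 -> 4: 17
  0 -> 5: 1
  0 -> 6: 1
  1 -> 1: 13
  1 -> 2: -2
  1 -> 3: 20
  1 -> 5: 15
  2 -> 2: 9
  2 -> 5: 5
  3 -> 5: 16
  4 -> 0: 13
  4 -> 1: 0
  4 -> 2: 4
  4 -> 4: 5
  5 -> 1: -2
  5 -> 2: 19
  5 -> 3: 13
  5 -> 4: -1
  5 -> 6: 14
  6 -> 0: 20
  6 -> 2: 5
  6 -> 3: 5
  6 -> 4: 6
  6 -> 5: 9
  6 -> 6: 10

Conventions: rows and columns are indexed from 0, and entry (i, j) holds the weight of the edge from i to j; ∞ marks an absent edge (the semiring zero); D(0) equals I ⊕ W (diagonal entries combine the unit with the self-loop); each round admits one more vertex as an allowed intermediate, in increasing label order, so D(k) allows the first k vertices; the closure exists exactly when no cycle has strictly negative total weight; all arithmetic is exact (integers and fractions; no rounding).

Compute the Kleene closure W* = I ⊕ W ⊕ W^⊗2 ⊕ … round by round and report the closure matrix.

D(0):
  [0, ∞, 19, 10, 17, 1, 1]
  [∞, 0, -2, 20, ∞, 15, ∞]
  [∞, ∞, 0, ∞, ∞, 5, ∞]
  [∞, ∞, ∞, 0, ∞, 16, ∞]
  [13, 0, 4, ∞, 0, ∞, ∞]
  [∞, -2, 19, 13, -1, 0, 14]
  [20, ∞, 5, 5, 6, 9, 0]
D(1):
  [0, ∞, 19, 10, 17, 1, 1]
  [∞, 0, -2, 20, ∞, 15, ∞]
  [∞, ∞, 0, ∞, ∞, 5, ∞]
  [∞, ∞, ∞, 0, ∞, 16, ∞]
  [13, 0, 4, 23, 0, 14, 14]
  [∞, -2, 19, 13, -1, 0, 14]
  [20, ∞, 5, 5, 6, 9, 0]
D(2):
  [0, ∞, 19, 10, 17, 1, 1]
  [∞, 0, -2, 20, ∞, 15, ∞]
  [∞, ∞, 0, ∞, ∞, 5, ∞]
  [∞, ∞, ∞, 0, ∞, 16, ∞]
  [13, 0, -2, 20, 0, 14, 14]
  [∞, -2, -4, 13, -1, 0, 14]
  [20, ∞, 5, 5, 6, 9, 0]
D(3):
  [0, ∞, 19, 10, 17, 1, 1]
  [∞, 0, -2, 20, ∞, 3, ∞]
  [∞, ∞, 0, ∞, ∞, 5, ∞]
  [∞, ∞, ∞, 0, ∞, 16, ∞]
  [13, 0, -2, 20, 0, 3, 14]
  [∞, -2, -4, 13, -1, 0, 14]
  [20, ∞, 5, 5, 6, 9, 0]
D(4):
  [0, ∞, 19, 10, 17, 1, 1]
  [∞, 0, -2, 20, ∞, 3, ∞]
  [∞, ∞, 0, ∞, ∞, 5, ∞]
  [∞, ∞, ∞, 0, ∞, 16, ∞]
  [13, 0, -2, 20, 0, 3, 14]
  [∞, -2, -4, 13, -1, 0, 14]
  [20, ∞, 5, 5, 6, 9, 0]
D(5):
  [0, 17, 15, 10, 17, 1, 1]
  [∞, 0, -2, 20, ∞, 3, ∞]
  [∞, ∞, 0, ∞, ∞, 5, ∞]
  [∞, ∞, ∞, 0, ∞, 16, ∞]
  [13, 0, -2, 20, 0, 3, 14]
  [12, -2, -4, 13, -1, 0, 13]
  [19, 6, 4, 5, 6, 9, 0]
D(6):
  [0, -1, -3, 10, 0, 1, 1]
  [15, 0, -2, 16, 2, 3, 16]
  [17, 3, 0, 18, 4, 5, 18]
  [28, 14, 12, 0, 15, 16, 29]
  [13, 0, -2, 16, 0, 3, 14]
  [12, -2, -4, 13, -1, 0, 13]
  [19, 6, 4, 5, 6, 9, 0]
D(7):
  [0, -1, -3, 6, 0, 1, 1]
  [15, 0, -2, 16, 2, 3, 16]
  [17, 3, 0, 18, 4, 5, 18]
  [28, 14, 12, 0, 15, 16, 29]
  [13, 0, -2, 16, 0, 3, 14]
  [12, -2, -4, 13, -1, 0, 13]
  [19, 6, 4, 5, 6, 9, 0]
Answer: W* = [[0, -1, -3, 6, 0, 1, 1], [15, 0, -2, 16, 2, 3, 16], [17, 3, 0, 18, 4, 5, 18], [28, 14, 12, 0, 15, 16, 29], [13, 0, -2, 16, 0, 3, 14], [12, -2, -4, 13, -1, 0, 13], [19, 6, 4, 5, 6, 9, 0]]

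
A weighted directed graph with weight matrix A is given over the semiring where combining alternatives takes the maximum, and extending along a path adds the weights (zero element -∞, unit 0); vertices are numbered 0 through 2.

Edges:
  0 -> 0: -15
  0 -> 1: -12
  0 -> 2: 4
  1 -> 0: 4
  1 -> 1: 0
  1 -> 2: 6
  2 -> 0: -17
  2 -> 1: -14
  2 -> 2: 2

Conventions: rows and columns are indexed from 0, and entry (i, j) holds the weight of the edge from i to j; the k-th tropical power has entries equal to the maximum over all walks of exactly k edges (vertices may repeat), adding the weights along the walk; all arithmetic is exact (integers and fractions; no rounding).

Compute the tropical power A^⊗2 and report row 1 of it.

A^⊗2:
  [-8, -10, 6]
  [4, 0, 8]
  [-10, -12, 4]
Answer: row 1 of A^⊗2 = [4, 0, 8]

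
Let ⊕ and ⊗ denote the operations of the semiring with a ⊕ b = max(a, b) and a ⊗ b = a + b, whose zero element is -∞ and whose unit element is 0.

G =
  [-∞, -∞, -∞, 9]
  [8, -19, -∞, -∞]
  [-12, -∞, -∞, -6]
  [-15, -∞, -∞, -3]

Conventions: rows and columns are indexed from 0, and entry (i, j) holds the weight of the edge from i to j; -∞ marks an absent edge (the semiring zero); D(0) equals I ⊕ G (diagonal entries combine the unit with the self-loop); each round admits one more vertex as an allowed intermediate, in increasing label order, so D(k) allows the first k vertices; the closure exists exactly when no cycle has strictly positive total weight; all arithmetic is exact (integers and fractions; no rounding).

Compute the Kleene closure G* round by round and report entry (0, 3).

D(0):
  [0, -∞, -∞, 9]
  [8, 0, -∞, -∞]
  [-12, -∞, 0, -6]
  [-15, -∞, -∞, 0]
D(1):
  [0, -∞, -∞, 9]
  [8, 0, -∞, 17]
  [-12, -∞, 0, -3]
  [-15, -∞, -∞, 0]
D(2):
  [0, -∞, -∞, 9]
  [8, 0, -∞, 17]
  [-12, -∞, 0, -3]
  [-15, -∞, -∞, 0]
D(3):
  [0, -∞, -∞, 9]
  [8, 0, -∞, 17]
  [-12, -∞, 0, -3]
  [-15, -∞, -∞, 0]
D(4):
  [0, -∞, -∞, 9]
  [8, 0, -∞, 17]
  [-12, -∞, 0, -3]
  [-15, -∞, -∞, 0]
Answer: G*[0][3] = 9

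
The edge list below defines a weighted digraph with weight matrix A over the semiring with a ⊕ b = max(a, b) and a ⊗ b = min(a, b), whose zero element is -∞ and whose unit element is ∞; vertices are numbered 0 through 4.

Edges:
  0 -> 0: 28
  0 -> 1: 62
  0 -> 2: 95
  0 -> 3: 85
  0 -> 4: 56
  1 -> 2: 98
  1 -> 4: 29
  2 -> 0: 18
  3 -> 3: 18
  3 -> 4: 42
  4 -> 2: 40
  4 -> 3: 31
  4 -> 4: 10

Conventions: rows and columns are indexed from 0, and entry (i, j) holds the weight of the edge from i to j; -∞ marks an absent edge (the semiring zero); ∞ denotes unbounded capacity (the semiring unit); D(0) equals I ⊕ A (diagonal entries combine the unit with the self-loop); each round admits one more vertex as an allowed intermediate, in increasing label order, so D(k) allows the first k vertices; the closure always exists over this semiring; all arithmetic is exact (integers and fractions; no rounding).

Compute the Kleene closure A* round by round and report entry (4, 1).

D(0):
  [∞, 62, 95, 85, 56]
  [-∞, ∞, 98, -∞, 29]
  [18, -∞, ∞, -∞, -∞]
  [-∞, -∞, -∞, ∞, 42]
  [-∞, -∞, 40, 31, ∞]
D(1):
  [∞, 62, 95, 85, 56]
  [-∞, ∞, 98, -∞, 29]
  [18, 18, ∞, 18, 18]
  [-∞, -∞, -∞, ∞, 42]
  [-∞, -∞, 40, 31, ∞]
D(2):
  [∞, 62, 95, 85, 56]
  [-∞, ∞, 98, -∞, 29]
  [18, 18, ∞, 18, 18]
  [-∞, -∞, -∞, ∞, 42]
  [-∞, -∞, 40, 31, ∞]
D(3):
  [∞, 62, 95, 85, 56]
  [18, ∞, 98, 18, 29]
  [18, 18, ∞, 18, 18]
  [-∞, -∞, -∞, ∞, 42]
  [18, 18, 40, 31, ∞]
D(4):
  [∞, 62, 95, 85, 56]
  [18, ∞, 98, 18, 29]
  [18, 18, ∞, 18, 18]
  [-∞, -∞, -∞, ∞, 42]
  [18, 18, 40, 31, ∞]
D(5):
  [∞, 62, 95, 85, 56]
  [18, ∞, 98, 29, 29]
  [18, 18, ∞, 18, 18]
  [18, 18, 40, ∞, 42]
  [18, 18, 40, 31, ∞]
Answer: A*[4][1] = 18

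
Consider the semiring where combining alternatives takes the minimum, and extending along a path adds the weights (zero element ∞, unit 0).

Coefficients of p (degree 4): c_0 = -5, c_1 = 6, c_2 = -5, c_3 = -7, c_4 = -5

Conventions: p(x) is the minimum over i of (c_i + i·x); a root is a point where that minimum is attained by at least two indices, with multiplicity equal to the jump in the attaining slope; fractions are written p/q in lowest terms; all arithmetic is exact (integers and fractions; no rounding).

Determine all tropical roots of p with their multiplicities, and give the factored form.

hull edge (i=0, c=-5) to (i=3, c=-7): slope -2/3, span 3
hull edge (i=3, c=-7) to (i=4, c=-5): slope 2, span 1
Factored form: p(x) = -5 ⊗ (x ⊕ (-2)) ⊗ (x ⊕ 2/3) ⊗ (x ⊕ 2/3) ⊗ (x ⊕ 2/3)
Answer: roots = -2 (mult 1), 2/3 (mult 3)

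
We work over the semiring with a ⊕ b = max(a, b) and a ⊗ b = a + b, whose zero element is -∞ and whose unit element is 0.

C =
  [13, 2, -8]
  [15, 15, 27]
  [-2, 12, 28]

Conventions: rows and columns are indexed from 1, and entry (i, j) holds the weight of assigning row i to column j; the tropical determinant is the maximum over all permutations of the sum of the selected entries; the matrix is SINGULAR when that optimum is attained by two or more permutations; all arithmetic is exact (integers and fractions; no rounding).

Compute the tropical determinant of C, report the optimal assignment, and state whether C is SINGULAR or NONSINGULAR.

σ = (1, 2, 3): 13 + 15 + 28 = 56
σ = (1, 3, 2): 13 + 27 + 12 = 52
σ = (2, 1, 3): 2 + 15 + 28 = 45
σ = (2, 3, 1): 2 + 27 + (-2) = 27
σ = (3, 1, 2): (-8) + 15 + 12 = 19
σ = (3, 2, 1): (-8) + 15 + (-2) = 5
Optimal value attained by: σ = (1, 2, 3).
Answer: det⊕(C) = 56; verdict: NONSINGULAR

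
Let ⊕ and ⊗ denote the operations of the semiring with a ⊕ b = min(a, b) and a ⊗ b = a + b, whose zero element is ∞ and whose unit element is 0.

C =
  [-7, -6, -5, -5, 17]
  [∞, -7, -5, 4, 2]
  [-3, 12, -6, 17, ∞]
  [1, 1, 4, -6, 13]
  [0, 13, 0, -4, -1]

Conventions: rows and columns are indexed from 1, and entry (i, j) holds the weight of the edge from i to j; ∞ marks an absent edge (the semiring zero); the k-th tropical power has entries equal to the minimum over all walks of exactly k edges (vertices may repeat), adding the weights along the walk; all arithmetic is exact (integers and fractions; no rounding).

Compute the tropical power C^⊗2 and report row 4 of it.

C^⊗2:
  [-14, -13, -12, -12, -4]
  [-8, -14, -12, -3, -5]
  [-10, -9, -12, -8, 14]
  [-6, -6, -4, -12, 3]
  [-7, -6, -6, -10, -2]
Answer: row 4 of C^⊗2 = [-6, -6, -4, -12, 3]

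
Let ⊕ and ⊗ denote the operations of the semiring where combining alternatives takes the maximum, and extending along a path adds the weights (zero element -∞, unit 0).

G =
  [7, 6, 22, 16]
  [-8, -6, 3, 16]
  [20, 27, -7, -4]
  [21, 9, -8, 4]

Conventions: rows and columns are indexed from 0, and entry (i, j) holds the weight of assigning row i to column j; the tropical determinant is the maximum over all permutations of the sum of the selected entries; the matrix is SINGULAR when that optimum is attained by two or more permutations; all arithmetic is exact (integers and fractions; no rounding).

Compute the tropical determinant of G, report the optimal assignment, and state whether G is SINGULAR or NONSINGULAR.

σ = (0, 1, 2, 3): 7 + (-6) + (-7) + 4 = -2
σ = (0, 1, 3, 2): 7 + (-6) + (-4) + (-8) = -11
σ = (0, 2, 1, 3): 7 + 3 + 27 + 4 = 41
σ = (0, 2, 3, 1): 7 + 3 + (-4) + 9 = 15
σ = (0, 3, 1, 2): 7 + 16 + 27 + (-8) = 42
σ = (0, 3, 2, 1): 7 + 16 + (-7) + 9 = 25
σ = (1, 0, 2, 3): 6 + (-8) + (-7) + 4 = -5
σ = (1, 0, 3, 2): 6 + (-8) + (-4) + (-8) = -14
σ = (1, 2, 0, 3): 6 + 3 + 20 + 4 = 33
σ = (1, 2, 3, 0): 6 + 3 + (-4) + 21 = 26
σ = (1, 3, 0, 2): 6 + 16 + 20 + (-8) = 34
σ = (1, 3, 2, 0): 6 + 16 + (-7) + 21 = 36
σ = (2, 0, 1, 3): 22 + (-8) + 27 + 4 = 45
σ = (2, 0, 3, 1): 22 + (-8) + (-4) + 9 = 19
σ = (2, 1, 0, 3): 22 + (-6) + 20 + 4 = 40
σ = (2, 1, 3, 0): 22 + (-6) + (-4) + 21 = 33
σ = (2, 3, 0, 1): 22 + 16 + 20 + 9 = 67
σ = (2, 3, 1, 0): 22 + 16 + 27 + 21 = 86
σ = (3, 0, 1, 2): 16 + (-8) + 27 + (-8) = 27
σ = (3, 0, 2, 1): 16 + (-8) + (-7) + 9 = 10
σ = (3, 1, 0, 2): 16 + (-6) + 20 + (-8) = 22
σ = (3, 1, 2, 0): 16 + (-6) + (-7) + 21 = 24
σ = (3, 2, 0, 1): 16 + 3 + 20 + 9 = 48
σ = (3, 2, 1, 0): 16 + 3 + 27 + 21 = 67
Optimal value attained by: σ = (2, 3, 1, 0).
Answer: det⊕(G) = 86; verdict: NONSINGULAR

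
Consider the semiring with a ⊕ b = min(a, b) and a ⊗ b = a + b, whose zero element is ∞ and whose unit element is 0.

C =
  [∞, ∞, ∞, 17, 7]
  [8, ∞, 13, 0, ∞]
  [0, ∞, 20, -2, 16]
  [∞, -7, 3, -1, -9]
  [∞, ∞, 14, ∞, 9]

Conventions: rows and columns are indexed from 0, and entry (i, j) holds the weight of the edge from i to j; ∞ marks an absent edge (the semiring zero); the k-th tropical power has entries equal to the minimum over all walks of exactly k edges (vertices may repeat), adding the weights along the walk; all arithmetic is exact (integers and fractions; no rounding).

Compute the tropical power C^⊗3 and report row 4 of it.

C^⊗2:
  [∞, 10, 20, 16, 8]
  [13, -7, 3, -1, -9]
  [20, -9, 1, -3, -11]
  [1, -8, 2, -7, -10]
  [14, ∞, 23, 12, 18]
C^⊗3:
  [18, 9, 19, 10, 7]
  [1, -8, 2, -7, -10]
  [-1, -10, 0, -9, -12]
  [0, -14, -4, -8, -16]
  [23, 5, 15, 11, 3]
Answer: row 4 of C^⊗3 = [23, 5, 15, 11, 3]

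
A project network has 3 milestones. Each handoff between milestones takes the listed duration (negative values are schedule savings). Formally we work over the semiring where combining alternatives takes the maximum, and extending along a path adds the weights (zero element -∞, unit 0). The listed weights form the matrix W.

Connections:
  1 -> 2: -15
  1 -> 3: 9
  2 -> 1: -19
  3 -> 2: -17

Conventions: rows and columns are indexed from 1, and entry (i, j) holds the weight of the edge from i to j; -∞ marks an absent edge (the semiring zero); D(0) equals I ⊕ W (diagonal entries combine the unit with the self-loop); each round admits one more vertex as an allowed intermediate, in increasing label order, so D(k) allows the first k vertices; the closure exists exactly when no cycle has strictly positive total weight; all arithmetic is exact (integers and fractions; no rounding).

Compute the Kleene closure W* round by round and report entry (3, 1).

D(0):
  [0, -15, 9]
  [-19, 0, -∞]
  [-∞, -17, 0]
D(1):
  [0, -15, 9]
  [-19, 0, -10]
  [-∞, -17, 0]
D(2):
  [0, -15, 9]
  [-19, 0, -10]
  [-36, -17, 0]
D(3):
  [0, -8, 9]
  [-19, 0, -10]
  [-36, -17, 0]
Answer: W*[3][1] = -36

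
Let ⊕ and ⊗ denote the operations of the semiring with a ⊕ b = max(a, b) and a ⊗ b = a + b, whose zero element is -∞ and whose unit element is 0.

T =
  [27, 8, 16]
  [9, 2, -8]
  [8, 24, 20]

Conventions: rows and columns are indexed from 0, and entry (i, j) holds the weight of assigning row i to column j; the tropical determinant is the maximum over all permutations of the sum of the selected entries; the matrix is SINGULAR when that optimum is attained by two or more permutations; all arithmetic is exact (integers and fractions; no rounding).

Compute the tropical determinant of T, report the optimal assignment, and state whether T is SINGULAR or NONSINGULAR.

σ = (0, 1, 2): 27 + 2 + 20 = 49
σ = (0, 2, 1): 27 + (-8) + 24 = 43
σ = (1, 0, 2): 8 + 9 + 20 = 37
σ = (1, 2, 0): 8 + (-8) + 8 = 8
σ = (2, 0, 1): 16 + 9 + 24 = 49
σ = (2, 1, 0): 16 + 2 + 8 = 26
Optimal value attained by: σ = (0, 1, 2).
Answer: det⊕(T) = 49; verdict: SINGULAR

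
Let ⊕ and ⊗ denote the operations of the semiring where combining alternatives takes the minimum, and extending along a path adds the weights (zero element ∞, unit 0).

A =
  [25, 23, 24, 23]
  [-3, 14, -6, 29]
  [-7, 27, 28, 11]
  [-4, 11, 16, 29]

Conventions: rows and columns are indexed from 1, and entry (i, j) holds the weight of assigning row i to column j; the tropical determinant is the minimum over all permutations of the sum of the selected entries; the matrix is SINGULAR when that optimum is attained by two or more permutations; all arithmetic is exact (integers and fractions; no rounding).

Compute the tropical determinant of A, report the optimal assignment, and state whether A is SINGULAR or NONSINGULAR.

σ = (1, 2, 3, 4): 25 + 14 + 28 + 29 = 96
σ = (1, 2, 4, 3): 25 + 14 + 11 + 16 = 66
σ = (1, 3, 2, 4): 25 + (-6) + 27 + 29 = 75
σ = (1, 3, 4, 2): 25 + (-6) + 11 + 11 = 41
σ = (1, 4, 2, 3): 25 + 29 + 27 + 16 = 97
σ = (1, 4, 3, 2): 25 + 29 + 28 + 11 = 93
σ = (2, 1, 3, 4): 23 + (-3) + 28 + 29 = 77
σ = (2, 1, 4, 3): 23 + (-3) + 11 + 16 = 47
σ = (2, 3, 1, 4): 23 + (-6) + (-7) + 29 = 39
σ = (2, 3, 4, 1): 23 + (-6) + 11 + (-4) = 24
σ = (2, 4, 1, 3): 23 + 29 + (-7) + 16 = 61
σ = (2, 4, 3, 1): 23 + 29 + 28 + (-4) = 76
σ = (3, 1, 2, 4): 24 + (-3) + 27 + 29 = 77
σ = (3, 1, 4, 2): 24 + (-3) + 11 + 11 = 43
σ = (3, 2, 1, 4): 24 + 14 + (-7) + 29 = 60
σ = (3, 2, 4, 1): 24 + 14 + 11 + (-4) = 45
σ = (3, 4, 1, 2): 24 + 29 + (-7) + 11 = 57
σ = (3, 4, 2, 1): 24 + 29 + 27 + (-4) = 76
σ = (4, 1, 2, 3): 23 + (-3) + 27 + 16 = 63
σ = (4, 1, 3, 2): 23 + (-3) + 28 + 11 = 59
σ = (4, 2, 1, 3): 23 + 14 + (-7) + 16 = 46
σ = (4, 2, 3, 1): 23 + 14 + 28 + (-4) = 61
σ = (4, 3, 1, 2): 23 + (-6) + (-7) + 11 = 21
σ = (4, 3, 2, 1): 23 + (-6) + 27 + (-4) = 40
Optimal value attained by: σ = (4, 3, 1, 2).
Answer: det⊕(A) = 21; verdict: NONSINGULAR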